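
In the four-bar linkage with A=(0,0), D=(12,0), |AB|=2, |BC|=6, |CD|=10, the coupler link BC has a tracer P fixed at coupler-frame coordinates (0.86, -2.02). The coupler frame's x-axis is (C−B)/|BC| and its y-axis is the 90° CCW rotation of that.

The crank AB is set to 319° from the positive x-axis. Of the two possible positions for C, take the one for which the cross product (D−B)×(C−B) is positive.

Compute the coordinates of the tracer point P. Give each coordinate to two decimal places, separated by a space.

A=(0,0), D=(12.00,0)
B = A + 2.00·(cos319°, sin319°) = (1.5094, -1.3121)
|BD| = 10.5723
circle(B,6.00) ∩ circle(D,10.00): a=2.2594, h=5.5583
  candidates: C₊=(3.0615,4.4837) cross=58.765; C₋=(4.4412,-6.5471) cross=-58.765
  mode + wants cross > 0 → take C=(3.0615,4.4837) (cross=58.765)
ex = (C−B)/|BC| = (0.2587,0.9660); ey = (-0.9660,0.2587)
P = B + 0.86·ex + -2.02·ey = (3.6831,-1.0039)

3.68 -1.00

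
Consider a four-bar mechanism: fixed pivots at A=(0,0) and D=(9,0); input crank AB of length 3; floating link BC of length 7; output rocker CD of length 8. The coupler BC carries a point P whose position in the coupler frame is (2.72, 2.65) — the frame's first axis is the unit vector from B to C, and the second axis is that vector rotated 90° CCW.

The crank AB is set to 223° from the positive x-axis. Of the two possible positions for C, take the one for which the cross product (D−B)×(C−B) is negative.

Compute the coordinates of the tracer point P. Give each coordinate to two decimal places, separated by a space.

A=(0,0), D=(9.00,0)
B = A + 3.00·(cos223°, sin223°) = (-2.1941, -2.0460)
|BD| = 11.3795
circle(B,7.00) ∩ circle(D,8.00): a=5.0307, h=4.8675
  candidates: C₊=(1.8795,3.6467) cross=55.389; C₋=(3.6298,-5.9297) cross=-55.389
  mode - wants cross < 0 → take C=(3.6298,-5.9297) (cross=-55.389)
ex = (C−B)/|BC| = (0.8320,-0.5548); ey = (0.5548,0.8320)
P = B + 2.72·ex + 2.65·ey = (1.5392,-1.3503)

1.54 -1.35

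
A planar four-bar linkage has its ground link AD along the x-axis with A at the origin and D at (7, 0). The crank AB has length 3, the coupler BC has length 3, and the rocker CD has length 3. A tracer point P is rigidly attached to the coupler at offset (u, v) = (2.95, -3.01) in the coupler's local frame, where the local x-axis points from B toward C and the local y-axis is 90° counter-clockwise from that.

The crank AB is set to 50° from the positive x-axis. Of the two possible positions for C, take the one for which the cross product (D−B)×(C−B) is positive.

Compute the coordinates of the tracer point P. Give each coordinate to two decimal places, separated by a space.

4.74 -0.84

A=(0,0), D=(7.00,0)
B = A + 3.00·(cos50°, sin50°) = (1.9284, 2.2981)
|BD| = 5.5680
circle(B,3.00) ∩ circle(D,3.00): a=2.7840, h=1.1177
  candidates: C₊=(4.9255,2.1671) cross=6.223; C₋=(4.0029,0.1310) cross=-6.223
  mode + wants cross > 0 → take C=(4.9255,2.1671) (cross=6.223)
ex = (C−B)/|BC| = (0.9990,-0.0437); ey = (0.0437,0.9990)
P = B + 2.95·ex + -3.01·ey = (4.7441,-0.8378)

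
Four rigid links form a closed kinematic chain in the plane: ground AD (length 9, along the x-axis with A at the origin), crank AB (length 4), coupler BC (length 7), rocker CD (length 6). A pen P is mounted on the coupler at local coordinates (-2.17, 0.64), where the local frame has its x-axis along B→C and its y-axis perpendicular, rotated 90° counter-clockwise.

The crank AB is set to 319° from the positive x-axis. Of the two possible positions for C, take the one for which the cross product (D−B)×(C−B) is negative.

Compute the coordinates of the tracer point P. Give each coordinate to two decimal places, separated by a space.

A=(0,0), D=(9.00,0)
B = A + 4.00·(cos319°, sin319°) = (3.0188, -2.6242)
|BD| = 6.5315
circle(B,7.00) ∩ circle(D,6.00): a=4.2609, h=5.5538
  candidates: C₊=(4.6893,4.1735) cross=36.275; C₋=(9.1521,-5.9981) cross=-36.275
  mode - wants cross < 0 → take C=(9.1521,-5.9981) (cross=-36.275)
ex = (C−B)/|BC| = (0.8762,-0.4820); ey = (0.4820,0.8762)
P = B + -2.17·ex + 0.64·ey = (1.4260,-1.0176)

1.43 -1.02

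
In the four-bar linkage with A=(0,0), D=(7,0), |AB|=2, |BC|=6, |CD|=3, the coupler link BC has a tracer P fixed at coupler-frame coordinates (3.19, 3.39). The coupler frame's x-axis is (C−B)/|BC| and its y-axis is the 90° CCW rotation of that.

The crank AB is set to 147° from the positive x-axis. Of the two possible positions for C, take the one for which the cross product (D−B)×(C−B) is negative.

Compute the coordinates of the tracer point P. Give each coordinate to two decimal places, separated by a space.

A=(0,0), D=(7.00,0)
B = A + 2.00·(cos147°, sin147°) = (-1.6773, 1.0893)
|BD| = 8.7454
circle(B,6.00) ∩ circle(D,3.00): a=5.9164, h=0.9982
  candidates: C₊=(4.3173,1.3428) cross=8.730; C₋=(4.0686,-0.6381) cross=-8.730
  mode - wants cross < 0 → take C=(4.0686,-0.6381) (cross=-8.730)
ex = (C−B)/|BC| = (0.9577,-0.2879); ey = (0.2879,0.9577)
P = B + 3.19·ex + 3.39·ey = (2.3536,3.4174)

2.35 3.42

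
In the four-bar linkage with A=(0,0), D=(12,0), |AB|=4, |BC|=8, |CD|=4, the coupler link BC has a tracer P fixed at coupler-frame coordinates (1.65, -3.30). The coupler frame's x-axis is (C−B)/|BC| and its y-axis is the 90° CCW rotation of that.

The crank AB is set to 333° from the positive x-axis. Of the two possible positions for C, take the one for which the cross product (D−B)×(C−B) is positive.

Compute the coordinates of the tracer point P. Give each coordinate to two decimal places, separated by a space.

6.94 -3.30

A=(0,0), D=(12.00,0)
B = A + 4.00·(cos333°, sin333°) = (3.5640, -1.8160)
|BD| = 8.6292
circle(B,8.00) ∩ circle(D,4.00): a=7.0959, h=3.6944
  candidates: C₊=(9.7235,3.2890) cross=31.880; C₋=(11.2784,-3.9344) cross=-31.880
  mode + wants cross > 0 → take C=(9.7235,3.2890) (cross=31.880)
ex = (C−B)/|BC| = (0.7699,0.6381); ey = (-0.6381,0.7699)
P = B + 1.65·ex + -3.30·ey = (6.9402,-3.3038)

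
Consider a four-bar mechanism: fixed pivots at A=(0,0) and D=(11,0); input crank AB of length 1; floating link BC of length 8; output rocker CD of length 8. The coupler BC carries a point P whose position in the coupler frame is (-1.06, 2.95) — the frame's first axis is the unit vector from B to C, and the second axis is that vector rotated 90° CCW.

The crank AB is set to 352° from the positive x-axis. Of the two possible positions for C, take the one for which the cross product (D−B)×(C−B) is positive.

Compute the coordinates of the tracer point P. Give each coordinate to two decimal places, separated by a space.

A=(0,0), D=(11.00,0)
B = A + 1.00·(cos352°, sin352°) = (0.9903, -0.1392)
|BD| = 10.0107
circle(B,8.00) ∩ circle(D,8.00): a=5.0053, h=6.2407
  candidates: C₊=(5.9084,6.1705) cross=62.474; C₋=(6.0819,-6.3097) cross=-62.474
  mode + wants cross > 0 → take C=(5.9084,6.1705) (cross=62.474)
ex = (C−B)/|BC| = (0.6148,0.7887); ey = (-0.7887,0.6148)
P = B + -1.06·ex + 2.95·ey = (-1.9881,0.8383)

-1.99 0.84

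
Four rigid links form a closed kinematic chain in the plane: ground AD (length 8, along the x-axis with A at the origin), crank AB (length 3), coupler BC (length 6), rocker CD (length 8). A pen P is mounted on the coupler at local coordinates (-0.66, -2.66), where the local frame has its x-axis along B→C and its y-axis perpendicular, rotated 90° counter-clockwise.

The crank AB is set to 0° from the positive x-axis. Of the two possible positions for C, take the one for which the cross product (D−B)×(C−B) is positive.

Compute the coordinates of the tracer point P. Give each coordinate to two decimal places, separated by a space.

A=(0,0), D=(8.00,0)
B = A + 3.00·(cos0°, sin0°) = (3.0000, 0.0000)
|BD| = 5.0000
circle(B,6.00) ∩ circle(D,8.00): a=-0.3000, h=5.9925
  candidates: C₊=(2.7000,5.9925) cross=29.962; C₋=(2.7000,-5.9925) cross=-29.962
  mode + wants cross > 0 → take C=(2.7000,5.9925) (cross=29.962)
ex = (C−B)/|BC| = (-0.0500,0.9987); ey = (-0.9987,-0.0500)
P = B + -0.66·ex + -2.66·ey = (5.6897,-0.5262)

5.69 -0.53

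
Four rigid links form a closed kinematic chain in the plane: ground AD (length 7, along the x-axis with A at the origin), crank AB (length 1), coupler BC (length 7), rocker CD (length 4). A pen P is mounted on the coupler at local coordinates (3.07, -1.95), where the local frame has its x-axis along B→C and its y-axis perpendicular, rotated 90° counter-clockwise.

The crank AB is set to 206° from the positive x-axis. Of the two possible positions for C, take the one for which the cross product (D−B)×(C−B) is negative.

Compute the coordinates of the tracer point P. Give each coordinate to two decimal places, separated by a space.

A=(0,0), D=(7.00,0)
B = A + 1.00·(cos206°, sin206°) = (-0.8988, -0.4384)
|BD| = 7.9109
circle(B,7.00) ∩ circle(D,4.00): a=6.0412, h=3.5361
  candidates: C₊=(4.9372,3.4271) cross=27.974; C₋=(5.3291,-3.6343) cross=-27.974
  mode - wants cross < 0 → take C=(5.3291,-3.6343) (cross=-27.974)
ex = (C−B)/|BC| = (0.8897,-0.4566); ey = (0.4566,0.8897)
P = B + 3.07·ex + -1.95·ey = (0.9423,-3.5749)

0.94 -3.57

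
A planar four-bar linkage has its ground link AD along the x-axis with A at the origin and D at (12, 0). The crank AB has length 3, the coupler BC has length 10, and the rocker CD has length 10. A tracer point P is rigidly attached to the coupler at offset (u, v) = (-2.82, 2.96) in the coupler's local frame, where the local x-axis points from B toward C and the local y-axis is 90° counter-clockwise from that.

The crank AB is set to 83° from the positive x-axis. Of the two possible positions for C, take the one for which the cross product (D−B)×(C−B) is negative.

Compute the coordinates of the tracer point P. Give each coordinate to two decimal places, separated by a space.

2.02 6.72

A=(0,0), D=(12.00,0)
B = A + 3.00·(cos83°, sin83°) = (0.3656, 2.9776)
|BD| = 12.0094
circle(B,10.00) ∩ circle(D,10.00): a=6.0047, h=7.9965
  candidates: C₊=(8.1655,9.2356) cross=96.033; C₋=(4.2001,-6.2580) cross=-96.033
  mode - wants cross < 0 → take C=(4.2001,-6.2580) (cross=-96.033)
ex = (C−B)/|BC| = (0.3835,-0.9236); ey = (0.9236,0.3835)
P = B + -2.82·ex + 2.96·ey = (2.0180,6.7171)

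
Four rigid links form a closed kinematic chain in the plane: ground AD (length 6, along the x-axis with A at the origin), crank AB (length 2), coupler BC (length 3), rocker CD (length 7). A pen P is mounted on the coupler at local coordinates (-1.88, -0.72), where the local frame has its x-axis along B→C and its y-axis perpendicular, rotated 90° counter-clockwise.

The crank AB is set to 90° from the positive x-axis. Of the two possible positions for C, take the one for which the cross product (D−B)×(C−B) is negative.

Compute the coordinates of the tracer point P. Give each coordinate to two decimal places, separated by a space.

-0.09 4.01

A=(0,0), D=(6.00,0)
B = A + 2.00·(cos90°, sin90°) = (0.0000, 2.0000)
|BD| = 6.3246
circle(B,3.00) ∩ circle(D,7.00): a=0.0000, h=3.0000
  candidates: C₊=(0.9487,4.8460) cross=18.974; C₋=(-0.9487,-0.8460) cross=-18.974
  mode - wants cross < 0 → take C=(-0.9487,-0.8460) (cross=-18.974)
ex = (C−B)/|BC| = (-0.3162,-0.9487); ey = (0.9487,-0.3162)
P = B + -1.88·ex + -0.72·ey = (-0.0885,4.0112)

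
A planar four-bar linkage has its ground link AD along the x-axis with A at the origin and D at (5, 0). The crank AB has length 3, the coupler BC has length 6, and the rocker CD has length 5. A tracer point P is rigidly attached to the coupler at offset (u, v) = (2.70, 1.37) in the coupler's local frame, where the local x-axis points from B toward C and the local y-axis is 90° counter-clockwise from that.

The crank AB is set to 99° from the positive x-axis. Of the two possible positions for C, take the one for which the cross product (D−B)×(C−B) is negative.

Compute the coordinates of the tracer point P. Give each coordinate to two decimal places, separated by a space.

A=(0,0), D=(5.00,0)
B = A + 3.00·(cos99°, sin99°) = (-0.4693, 2.9631)
|BD| = 6.2204
circle(B,6.00) ∩ circle(D,5.00): a=3.9944, h=4.4772
  candidates: C₊=(5.1755,4.9969) cross=27.850; C₋=(0.9101,-2.8762) cross=-27.850
  mode - wants cross < 0 → take C=(0.9101,-2.8762) (cross=-27.850)
ex = (C−B)/|BC| = (0.2299,-0.9732); ey = (0.9732,0.2299)
P = B + 2.70·ex + 1.37·ey = (1.4847,0.6503)

1.48 0.65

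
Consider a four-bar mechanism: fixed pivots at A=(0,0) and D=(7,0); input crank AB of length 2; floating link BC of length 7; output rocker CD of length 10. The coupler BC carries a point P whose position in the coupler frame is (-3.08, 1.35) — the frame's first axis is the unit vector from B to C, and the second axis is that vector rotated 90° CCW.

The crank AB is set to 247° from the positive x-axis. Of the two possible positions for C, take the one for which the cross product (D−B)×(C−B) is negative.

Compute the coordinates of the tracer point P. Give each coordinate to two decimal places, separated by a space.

A=(0,0), D=(7.00,0)
B = A + 2.00·(cos247°, sin247°) = (-0.7815, -1.8410)
|BD| = 7.9963
circle(B,7.00) ∩ circle(D,10.00): a=0.8092, h=6.9531
  candidates: C₊=(-1.5949,5.1116) cross=55.599; C₋=(1.6068,-8.4210) cross=-55.599
  mode - wants cross < 0 → take C=(1.6068,-8.4210) (cross=-55.599)
ex = (C−B)/|BC| = (0.3412,-0.9400); ey = (0.9400,0.3412)
P = B + -3.08·ex + 1.35·ey = (-0.5633,1.5148)

-0.56 1.51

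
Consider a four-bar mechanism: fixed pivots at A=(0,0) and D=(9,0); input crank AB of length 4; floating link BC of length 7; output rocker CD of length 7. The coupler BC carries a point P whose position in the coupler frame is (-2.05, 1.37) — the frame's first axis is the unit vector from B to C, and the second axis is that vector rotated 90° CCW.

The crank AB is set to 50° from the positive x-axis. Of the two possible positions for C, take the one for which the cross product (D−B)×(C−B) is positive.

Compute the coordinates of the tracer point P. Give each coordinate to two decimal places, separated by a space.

0.11 3.06

A=(0,0), D=(9.00,0)
B = A + 4.00·(cos50°, sin50°) = (2.5712, 3.0642)
|BD| = 7.1217
circle(B,7.00) ∩ circle(D,7.00): a=3.5609, h=6.0266
  candidates: C₊=(8.3786,6.9724) cross=42.920; C₋=(3.1926,-3.9082) cross=-42.920
  mode + wants cross > 0 → take C=(8.3786,6.9724) (cross=42.920)
ex = (C−B)/|BC| = (0.8296,0.5583); ey = (-0.5583,0.8296)
P = B + -2.05·ex + 1.37·ey = (0.1055,3.0562)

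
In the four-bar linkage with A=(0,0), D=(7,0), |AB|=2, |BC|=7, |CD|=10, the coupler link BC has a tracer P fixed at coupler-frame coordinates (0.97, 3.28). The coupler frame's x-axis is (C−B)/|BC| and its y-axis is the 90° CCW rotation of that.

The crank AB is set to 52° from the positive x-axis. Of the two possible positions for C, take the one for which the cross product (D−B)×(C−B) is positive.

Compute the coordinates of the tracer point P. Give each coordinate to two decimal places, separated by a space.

-1.96 2.82

A=(0,0), D=(7.00,0)
B = A + 2.00·(cos52°, sin52°) = (1.2313, 1.5760)
|BD| = 5.9801
circle(B,7.00) ∩ circle(D,10.00): a=-1.2741, h=6.8831
  candidates: C₊=(1.8163,8.5515) cross=41.161; C₋=(-1.8117,-4.7279) cross=-41.161
  mode + wants cross > 0 → take C=(1.8163,8.5515) (cross=41.161)
ex = (C−B)/|BC| = (0.0836,0.9965); ey = (-0.9965,0.0836)
P = B + 0.97·ex + 3.28·ey = (-1.9562,2.8167)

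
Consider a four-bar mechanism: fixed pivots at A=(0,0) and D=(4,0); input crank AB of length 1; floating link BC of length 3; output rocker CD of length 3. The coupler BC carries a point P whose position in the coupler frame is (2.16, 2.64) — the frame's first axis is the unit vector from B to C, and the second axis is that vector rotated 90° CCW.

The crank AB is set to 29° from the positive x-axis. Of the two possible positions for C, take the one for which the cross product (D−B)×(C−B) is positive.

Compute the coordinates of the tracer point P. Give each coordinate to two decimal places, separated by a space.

A=(0,0), D=(4.00,0)
B = A + 1.00·(cos29°, sin29°) = (0.8746, 0.4848)
|BD| = 3.1628
circle(B,3.00) ∩ circle(D,3.00): a=1.5814, h=2.5494
  candidates: C₊=(2.8281,2.7616) cross=8.063; C₋=(2.0465,-2.2768) cross=-8.063
  mode + wants cross > 0 → take C=(2.8281,2.7616) (cross=8.063)
ex = (C−B)/|BC| = (0.6512,0.7589); ey = (-0.7589,0.6512)
P = B + 2.16·ex + 2.64·ey = (0.2775,3.8432)

0.28 3.84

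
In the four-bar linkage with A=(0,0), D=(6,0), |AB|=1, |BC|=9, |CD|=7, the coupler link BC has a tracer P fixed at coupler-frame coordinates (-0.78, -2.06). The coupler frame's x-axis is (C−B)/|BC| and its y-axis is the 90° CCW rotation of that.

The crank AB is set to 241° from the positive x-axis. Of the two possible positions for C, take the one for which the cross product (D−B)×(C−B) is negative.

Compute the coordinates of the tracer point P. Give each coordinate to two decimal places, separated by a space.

A=(0,0), D=(6.00,0)
B = A + 1.00·(cos241°, sin241°) = (-0.4848, -0.8746)
|BD| = 6.5435
circle(B,9.00) ∩ circle(D,7.00): a=5.7169, h=6.9510
  candidates: C₊=(4.2517,6.7782) cross=45.484; C₋=(6.1099,-6.9991) cross=-45.484
  mode - wants cross < 0 → take C=(6.1099,-6.9991) (cross=-45.484)
ex = (C−B)/|BC| = (0.7327,-0.6805); ey = (0.6805,0.7327)
P = B + -0.78·ex + -2.06·ey = (-2.4582,-1.8533)

-2.46 -1.85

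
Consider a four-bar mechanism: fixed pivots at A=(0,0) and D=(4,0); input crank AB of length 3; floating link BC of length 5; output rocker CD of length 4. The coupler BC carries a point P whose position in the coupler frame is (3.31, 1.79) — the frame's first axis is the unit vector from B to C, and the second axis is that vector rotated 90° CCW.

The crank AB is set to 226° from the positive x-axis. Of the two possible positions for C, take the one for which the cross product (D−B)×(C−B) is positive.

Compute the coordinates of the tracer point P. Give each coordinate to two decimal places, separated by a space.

A=(0,0), D=(4.00,0)
B = A + 3.00·(cos226°, sin226°) = (-2.0840, -2.1580)
|BD| = 6.4554
circle(B,5.00) ∩ circle(D,4.00): a=3.9248, h=3.0978
  candidates: C₊=(0.5794,2.0736) cross=19.997; C₋=(2.6506,-3.7655) cross=-19.997
  mode + wants cross > 0 → take C=(0.5794,2.0736) (cross=19.997)
ex = (C−B)/|BC| = (0.5327,0.8463); ey = (-0.8463,0.5327)
P = B + 3.31·ex + 1.79·ey = (-1.8357,1.5968)

-1.84 1.60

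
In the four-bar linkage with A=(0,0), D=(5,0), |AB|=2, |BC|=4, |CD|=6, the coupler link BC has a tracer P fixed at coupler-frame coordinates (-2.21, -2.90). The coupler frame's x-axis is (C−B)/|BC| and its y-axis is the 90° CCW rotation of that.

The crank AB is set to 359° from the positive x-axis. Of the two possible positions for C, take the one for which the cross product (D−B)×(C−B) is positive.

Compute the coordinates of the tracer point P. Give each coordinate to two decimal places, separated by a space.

A=(0,0), D=(5.00,0)
B = A + 2.00·(cos359°, sin359°) = (1.9997, -0.0349)
|BD| = 3.0005
circle(B,4.00) ∩ circle(D,6.00): a=-1.8325, h=3.5555
  candidates: C₊=(0.1259,3.4991) cross=10.668; C₋=(0.2087,-3.6115) cross=-10.668
  mode + wants cross > 0 → take C=(0.1259,3.4991) (cross=10.668)
ex = (C−B)/|BC| = (-0.4684,0.8835); ey = (-0.8835,-0.4684)
P = B + -2.21·ex + -2.90·ey = (5.5971,-0.6290)

5.60 -0.63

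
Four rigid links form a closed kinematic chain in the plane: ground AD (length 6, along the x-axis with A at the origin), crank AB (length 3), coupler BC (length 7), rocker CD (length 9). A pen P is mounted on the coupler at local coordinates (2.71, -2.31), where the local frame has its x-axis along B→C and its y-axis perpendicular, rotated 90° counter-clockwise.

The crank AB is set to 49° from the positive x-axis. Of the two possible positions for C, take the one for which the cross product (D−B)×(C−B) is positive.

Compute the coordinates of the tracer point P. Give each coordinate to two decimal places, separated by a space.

5.06 4.03

A=(0,0), D=(6.00,0)
B = A + 3.00·(cos49°, sin49°) = (1.9682, 2.2641)
|BD| = 4.6241
circle(B,7.00) ∩ circle(D,9.00): a=-1.1481, h=6.9052
  candidates: C₊=(4.3482,8.8471) cross=31.930; C₋=(-2.4140,-3.1945) cross=-31.930
  mode + wants cross > 0 → take C=(4.3482,8.8471) (cross=31.930)
ex = (C−B)/|BC| = (0.3400,0.9404); ey = (-0.9404,0.3400)
P = B + 2.71·ex + -2.31·ey = (5.0620,4.0273)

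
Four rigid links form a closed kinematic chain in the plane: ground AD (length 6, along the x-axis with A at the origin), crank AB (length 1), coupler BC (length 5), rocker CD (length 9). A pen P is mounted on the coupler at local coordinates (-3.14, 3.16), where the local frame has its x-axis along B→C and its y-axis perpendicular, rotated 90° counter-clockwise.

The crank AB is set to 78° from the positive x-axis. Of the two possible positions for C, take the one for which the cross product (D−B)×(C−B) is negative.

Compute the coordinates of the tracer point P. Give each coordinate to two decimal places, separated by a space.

A=(0,0), D=(6.00,0)
B = A + 1.00·(cos78°, sin78°) = (0.2079, 0.9781)
|BD| = 5.8741
circle(B,5.00) ∩ circle(D,9.00): a=-1.8296, h=4.6532
  candidates: C₊=(-0.8213,5.8711) cross=27.333; C₋=(-2.3710,-3.3054) cross=-27.333
  mode - wants cross < 0 → take C=(-2.3710,-3.3054) (cross=-27.333)
ex = (C−B)/|BC| = (-0.5158,-0.8567); ey = (0.8567,-0.5158)
P = B + -3.14·ex + 3.16·ey = (4.5347,2.0383)

4.53 2.04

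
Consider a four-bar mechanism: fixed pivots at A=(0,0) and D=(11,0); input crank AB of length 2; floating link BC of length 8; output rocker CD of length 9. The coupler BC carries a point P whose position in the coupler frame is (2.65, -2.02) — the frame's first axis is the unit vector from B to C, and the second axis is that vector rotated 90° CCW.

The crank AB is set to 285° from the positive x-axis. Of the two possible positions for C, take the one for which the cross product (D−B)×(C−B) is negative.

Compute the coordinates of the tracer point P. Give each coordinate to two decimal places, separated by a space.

0.96 -5.23

A=(0,0), D=(11.00,0)
B = A + 2.00·(cos285°, sin285°) = (0.5176, -1.9319)
|BD| = 10.6589
circle(B,8.00) ∩ circle(D,9.00): a=4.5320, h=6.5925
  candidates: C₊=(3.7797,5.3729) cross=70.269; C₋=(6.1694,-7.5938) cross=-70.269
  mode - wants cross < 0 → take C=(6.1694,-7.5938) (cross=-70.269)
ex = (C−B)/|BC| = (0.7065,-0.7077); ey = (0.7077,0.7065)
P = B + 2.65·ex + -2.02·ey = (0.9602,-5.2344)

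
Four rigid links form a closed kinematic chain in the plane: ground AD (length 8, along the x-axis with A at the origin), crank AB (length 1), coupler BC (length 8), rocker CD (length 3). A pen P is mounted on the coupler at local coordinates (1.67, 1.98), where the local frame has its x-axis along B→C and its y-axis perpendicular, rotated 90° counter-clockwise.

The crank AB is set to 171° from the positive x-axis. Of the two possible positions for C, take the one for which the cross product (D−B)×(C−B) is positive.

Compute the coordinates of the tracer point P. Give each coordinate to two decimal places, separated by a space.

A=(0,0), D=(8.00,0)
B = A + 1.00·(cos171°, sin171°) = (-0.9877, 0.1564)
|BD| = 8.9890
circle(B,8.00) ∩ circle(D,3.00): a=7.5538, h=2.6344
  candidates: C₊=(6.6108,2.6590) cross=23.681; C₋=(6.5191,-2.6090) cross=-23.681
  mode + wants cross > 0 → take C=(6.6108,2.6590) (cross=23.681)
ex = (C−B)/|BC| = (0.9498,0.3128); ey = (-0.3128,0.9498)
P = B + 1.67·ex + 1.98·ey = (-0.0209,2.5595)

-0.02 2.56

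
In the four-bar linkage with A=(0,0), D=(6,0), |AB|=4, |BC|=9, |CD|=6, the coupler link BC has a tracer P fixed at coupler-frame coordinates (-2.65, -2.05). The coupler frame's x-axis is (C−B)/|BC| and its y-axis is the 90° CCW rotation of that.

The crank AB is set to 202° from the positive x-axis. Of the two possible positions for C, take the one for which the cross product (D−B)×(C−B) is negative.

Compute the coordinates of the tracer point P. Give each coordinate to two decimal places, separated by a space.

-7.01 -2.06

A=(0,0), D=(6.00,0)
B = A + 4.00·(cos202°, sin202°) = (-3.7087, -1.4984)
|BD| = 9.8237
circle(B,9.00) ∩ circle(D,6.00): a=7.2022, h=5.3970
  candidates: C₊=(2.5860,4.9340) cross=53.019; C₋=(4.2324,-5.7337) cross=-53.019
  mode - wants cross < 0 → take C=(4.2324,-5.7337) (cross=-53.019)
ex = (C−B)/|BC| = (0.8824,-0.4706); ey = (0.4706,0.8824)
P = B + -2.65·ex + -2.05·ey = (-7.0117,-2.0602)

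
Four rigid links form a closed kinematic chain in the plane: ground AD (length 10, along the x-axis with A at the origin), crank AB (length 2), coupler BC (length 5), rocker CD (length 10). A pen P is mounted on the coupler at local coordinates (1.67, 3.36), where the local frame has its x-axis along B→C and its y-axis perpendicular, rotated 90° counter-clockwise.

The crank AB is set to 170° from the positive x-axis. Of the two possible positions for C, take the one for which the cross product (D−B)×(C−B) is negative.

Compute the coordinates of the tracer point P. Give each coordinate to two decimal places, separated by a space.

A=(0,0), D=(10.00,0)
B = A + 2.00·(cos170°, sin170°) = (-1.9696, 0.3473)
|BD| = 11.9747
circle(B,5.00) ∩ circle(D,10.00): a=2.8557, h=4.1043
  candidates: C₊=(1.0039,4.3670) cross=49.147; C₋=(0.7659,-3.8381) cross=-49.147
  mode - wants cross < 0 → take C=(0.7659,-3.8381) (cross=-49.147)
ex = (C−B)/|BC| = (0.5471,-0.8371); ey = (0.8371,0.5471)
P = B + 1.67·ex + 3.36·ey = (1.7566,0.7876)

1.76 0.79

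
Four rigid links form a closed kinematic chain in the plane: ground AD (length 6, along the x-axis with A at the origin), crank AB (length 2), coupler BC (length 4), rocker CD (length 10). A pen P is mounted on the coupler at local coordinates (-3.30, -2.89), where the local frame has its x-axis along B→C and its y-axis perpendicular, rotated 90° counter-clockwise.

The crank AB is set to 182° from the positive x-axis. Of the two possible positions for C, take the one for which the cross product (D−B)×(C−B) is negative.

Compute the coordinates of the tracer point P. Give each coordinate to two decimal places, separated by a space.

-3.75 3.95

A=(0,0), D=(6.00,0)
B = A + 2.00·(cos182°, sin182°) = (-1.9988, -0.0698)
|BD| = 7.9991
circle(B,4.00) ∩ circle(D,10.00): a=-1.2511, h=3.7993
  candidates: C₊=(-3.2829,3.7185) cross=30.391; C₋=(-3.2166,-3.8799) cross=-30.391
  mode - wants cross < 0 → take C=(-3.2166,-3.8799) (cross=-30.391)
ex = (C−B)/|BC| = (-0.3045,-0.9525); ey = (0.9525,-0.3045)
P = B + -3.30·ex + -2.89·ey = (-3.7468,3.9534)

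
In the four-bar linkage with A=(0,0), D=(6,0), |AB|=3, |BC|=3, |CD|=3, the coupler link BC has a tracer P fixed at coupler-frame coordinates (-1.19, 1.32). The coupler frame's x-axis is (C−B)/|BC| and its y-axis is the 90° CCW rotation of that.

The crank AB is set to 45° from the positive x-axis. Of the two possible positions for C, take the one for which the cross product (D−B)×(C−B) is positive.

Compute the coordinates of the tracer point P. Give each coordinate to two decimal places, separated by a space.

A=(0,0), D=(6.00,0)
B = A + 3.00·(cos45°, sin45°) = (2.1213, 2.1213)
|BD| = 4.4209
circle(B,3.00) ∩ circle(D,3.00): a=2.2104, h=2.0283
  candidates: C₊=(5.0339,2.8402) cross=8.967; C₋=(3.0874,-0.7189) cross=-8.967
  mode + wants cross > 0 → take C=(5.0339,2.8402) (cross=8.967)
ex = (C−B)/|BC| = (0.9709,0.2396); ey = (-0.2396,0.9709)
P = B + -1.19·ex + 1.32·ey = (0.6497,3.1177)

0.65 3.12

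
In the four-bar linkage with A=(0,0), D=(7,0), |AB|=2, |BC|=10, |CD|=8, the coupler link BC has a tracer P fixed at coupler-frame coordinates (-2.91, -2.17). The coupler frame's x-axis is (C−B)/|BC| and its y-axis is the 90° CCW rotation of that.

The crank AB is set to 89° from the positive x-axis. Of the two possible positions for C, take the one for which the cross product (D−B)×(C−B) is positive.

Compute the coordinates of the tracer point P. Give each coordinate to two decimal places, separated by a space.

-1.02 -1.47

A=(0,0), D=(7.00,0)
B = A + 2.00·(cos89°, sin89°) = (0.0349, 1.9997)
|BD| = 7.2465
circle(B,10.00) ∩ circle(D,8.00): a=6.1072, h=7.9185
  candidates: C₊=(8.0901,7.9254) cross=57.381; C₋=(3.7198,-7.2966) cross=-57.381
  mode + wants cross > 0 → take C=(8.0901,7.9254) (cross=57.381)
ex = (C−B)/|BC| = (0.8055,0.5926); ey = (-0.5926,0.8055)
P = B + -2.91·ex + -2.17·ey = (-1.0233,-1.4727)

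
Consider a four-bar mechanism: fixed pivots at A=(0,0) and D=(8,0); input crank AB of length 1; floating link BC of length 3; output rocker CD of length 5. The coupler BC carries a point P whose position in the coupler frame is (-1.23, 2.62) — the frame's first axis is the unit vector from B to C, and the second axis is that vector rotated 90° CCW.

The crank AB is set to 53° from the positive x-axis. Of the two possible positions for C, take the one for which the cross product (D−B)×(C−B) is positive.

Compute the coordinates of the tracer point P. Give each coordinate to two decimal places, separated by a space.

-1.52 2.77

A=(0,0), D=(8.00,0)
B = A + 1.00·(cos53°, sin53°) = (0.6018, 0.7986)
|BD| = 7.4412
circle(B,3.00) ∩ circle(D,5.00): a=2.6455, h=1.4147
  candidates: C₊=(3.3839,1.9212) cross=10.527; C₋=(3.0802,-0.8918) cross=-10.527
  mode + wants cross > 0 → take C=(3.3839,1.9212) (cross=10.527)
ex = (C−B)/|BC| = (0.9273,0.3742); ey = (-0.3742,0.9273)
P = B + -1.23·ex + 2.62·ey = (-1.5192,2.7680)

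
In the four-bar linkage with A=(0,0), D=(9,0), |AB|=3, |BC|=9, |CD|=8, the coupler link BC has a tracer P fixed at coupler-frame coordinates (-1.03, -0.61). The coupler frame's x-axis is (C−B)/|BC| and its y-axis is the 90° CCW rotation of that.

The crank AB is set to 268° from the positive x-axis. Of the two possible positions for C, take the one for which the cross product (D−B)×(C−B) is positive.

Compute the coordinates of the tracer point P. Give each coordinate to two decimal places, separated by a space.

A=(0,0), D=(9.00,0)
B = A + 3.00·(cos268°, sin268°) = (-0.1047, -2.9982)
|BD| = 9.5856
circle(B,9.00) ∩ circle(D,8.00): a=5.6796, h=6.9816
  candidates: C₊=(3.1062,5.4096) cross=66.923; C₋=(7.4736,-7.8530) cross=-66.923
  mode + wants cross > 0 → take C=(3.1062,5.4096) (cross=66.923)
ex = (C−B)/|BC| = (0.3568,0.9342); ey = (-0.9342,0.3568)
P = B + -1.03·ex + -0.61·ey = (0.0977,-4.1780)

0.10 -4.18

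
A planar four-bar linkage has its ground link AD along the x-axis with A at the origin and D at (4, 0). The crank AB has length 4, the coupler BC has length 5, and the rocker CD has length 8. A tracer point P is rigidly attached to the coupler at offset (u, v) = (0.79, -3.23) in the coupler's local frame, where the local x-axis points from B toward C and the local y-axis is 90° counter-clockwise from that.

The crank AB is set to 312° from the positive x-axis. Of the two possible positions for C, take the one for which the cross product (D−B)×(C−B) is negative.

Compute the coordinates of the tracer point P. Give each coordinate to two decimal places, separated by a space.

A=(0,0), D=(4.00,0)
B = A + 4.00·(cos312°, sin312°) = (2.6765, -2.9726)
|BD| = 3.2539
circle(B,5.00) ∩ circle(D,8.00): a=-4.3659, h=2.4370
  candidates: C₊=(-1.3256,-5.9698) cross=7.930; C₋=(3.1271,-7.9522) cross=-7.930
  mode - wants cross < 0 → take C=(3.1271,-7.9522) (cross=-7.930)
ex = (C−B)/|BC| = (0.0901,-0.9959); ey = (0.9959,0.0901)
P = B + 0.79·ex + -3.23·ey = (-0.4691,-4.0504)

-0.47 -4.05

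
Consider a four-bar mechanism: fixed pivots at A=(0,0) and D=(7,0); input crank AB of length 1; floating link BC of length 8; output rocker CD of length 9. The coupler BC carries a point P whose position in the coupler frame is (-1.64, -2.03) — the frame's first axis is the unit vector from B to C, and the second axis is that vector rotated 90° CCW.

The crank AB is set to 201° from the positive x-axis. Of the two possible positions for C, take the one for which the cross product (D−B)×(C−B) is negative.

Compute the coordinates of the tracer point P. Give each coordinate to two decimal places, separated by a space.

-3.45 0.32

A=(0,0), D=(7.00,0)
B = A + 1.00·(cos201°, sin201°) = (-0.9336, -0.3584)
|BD| = 7.9417
circle(B,8.00) ∩ circle(D,9.00): a=2.9005, h=7.4557
  candidates: C₊=(1.6276,7.2206) cross=59.210; C₋=(2.3004,-7.6756) cross=-59.210
  mode - wants cross < 0 → take C=(2.3004,-7.6756) (cross=-59.210)
ex = (C−B)/|BC| = (0.4043,-0.9146); ey = (0.9146,0.4043)
P = B + -1.64·ex + -2.03·ey = (-3.4533,0.3210)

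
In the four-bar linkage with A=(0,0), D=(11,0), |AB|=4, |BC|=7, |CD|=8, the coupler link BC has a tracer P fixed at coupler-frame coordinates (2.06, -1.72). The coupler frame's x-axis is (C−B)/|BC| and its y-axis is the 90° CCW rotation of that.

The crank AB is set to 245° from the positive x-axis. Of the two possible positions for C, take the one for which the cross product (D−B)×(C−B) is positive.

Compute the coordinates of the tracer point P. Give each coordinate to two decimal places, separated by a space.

A=(0,0), D=(11.00,0)
B = A + 4.00·(cos245°, sin245°) = (-1.6905, -3.6252)
|BD| = 13.1981
circle(B,7.00) ∩ circle(D,8.00): a=6.0308, h=3.5538
  candidates: C₊=(3.1322,1.4484) cross=46.903; C₋=(5.0845,-5.3858) cross=-46.903
  mode + wants cross > 0 → take C=(3.1322,1.4484) (cross=46.903)
ex = (C−B)/|BC| = (0.6890,0.7248); ey = (-0.7248,0.6890)
P = B + 2.06·ex + -1.72·ey = (0.9754,-3.3171)

0.98 -3.32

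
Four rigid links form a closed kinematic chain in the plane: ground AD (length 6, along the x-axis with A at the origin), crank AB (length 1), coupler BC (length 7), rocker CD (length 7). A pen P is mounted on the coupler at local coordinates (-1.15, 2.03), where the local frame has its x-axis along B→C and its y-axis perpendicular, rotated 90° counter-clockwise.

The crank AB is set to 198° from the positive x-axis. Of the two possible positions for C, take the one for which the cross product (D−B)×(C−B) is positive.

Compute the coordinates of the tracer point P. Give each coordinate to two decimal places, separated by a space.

A=(0,0), D=(6.00,0)
B = A + 1.00·(cos198°, sin198°) = (-0.9511, -0.3090)
|BD| = 6.9579
circle(B,7.00) ∩ circle(D,7.00): a=3.4790, h=6.0743
  candidates: C₊=(2.2547,5.9138) cross=42.264; C₋=(2.7942,-6.2228) cross=-42.264
  mode + wants cross > 0 → take C=(2.2547,5.9138) (cross=42.264)
ex = (C−B)/|BC| = (0.4580,0.8890); ey = (-0.8890,0.4580)
P = B + -1.15·ex + 2.03·ey = (-3.2823,-0.4017)

-3.28 -0.40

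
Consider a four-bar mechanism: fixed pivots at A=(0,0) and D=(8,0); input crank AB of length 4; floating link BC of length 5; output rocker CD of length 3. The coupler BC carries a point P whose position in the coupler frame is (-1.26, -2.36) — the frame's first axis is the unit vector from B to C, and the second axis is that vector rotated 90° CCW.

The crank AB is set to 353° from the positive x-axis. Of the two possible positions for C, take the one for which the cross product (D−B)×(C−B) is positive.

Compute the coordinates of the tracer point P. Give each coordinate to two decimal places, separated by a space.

4.69 -3.06

A=(0,0), D=(8.00,0)
B = A + 4.00·(cos353°, sin353°) = (3.9702, -0.4875)
|BD| = 4.0592
circle(B,5.00) ∩ circle(D,3.00): a=4.0004, h=2.9994
  candidates: C₊=(7.5815,2.9707) cross=12.175; C₋=(8.3019,-2.9848) cross=-12.175
  mode + wants cross > 0 → take C=(7.5815,2.9707) (cross=12.175)
ex = (C−B)/|BC| = (0.7223,0.6916); ey = (-0.6916,0.7223)
P = B + -1.26·ex + -2.36·ey = (4.6924,-3.0634)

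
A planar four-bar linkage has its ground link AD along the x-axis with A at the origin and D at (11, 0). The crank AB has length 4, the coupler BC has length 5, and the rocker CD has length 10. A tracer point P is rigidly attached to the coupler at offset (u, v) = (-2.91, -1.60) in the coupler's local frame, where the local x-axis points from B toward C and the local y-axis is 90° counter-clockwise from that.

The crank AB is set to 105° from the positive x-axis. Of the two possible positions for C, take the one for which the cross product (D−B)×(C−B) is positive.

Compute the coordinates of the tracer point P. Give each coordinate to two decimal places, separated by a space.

-2.75 1.02

A=(0,0), D=(11.00,0)
B = A + 4.00·(cos105°, sin105°) = (-1.0353, 3.8637)
|BD| = 12.6403
circle(B,5.00) ∩ circle(D,10.00): a=3.3534, h=3.7087
  candidates: C₊=(3.2913,6.3699) cross=46.879; C₋=(1.0240,-0.6925) cross=-46.879
  mode + wants cross > 0 → take C=(3.2913,6.3699) (cross=46.879)
ex = (C−B)/|BC| = (0.8653,0.5012); ey = (-0.5012,0.8653)
P = B + -2.91·ex + -1.60·ey = (-2.7513,1.0206)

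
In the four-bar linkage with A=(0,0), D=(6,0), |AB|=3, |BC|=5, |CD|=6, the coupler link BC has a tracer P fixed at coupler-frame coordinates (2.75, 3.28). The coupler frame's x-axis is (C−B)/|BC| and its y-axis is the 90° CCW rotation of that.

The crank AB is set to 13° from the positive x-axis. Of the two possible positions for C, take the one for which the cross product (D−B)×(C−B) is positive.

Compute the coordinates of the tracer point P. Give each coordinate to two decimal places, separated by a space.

A=(0,0), D=(6.00,0)
B = A + 3.00·(cos13°, sin13°) = (2.9231, 0.6749)
|BD| = 3.1500
circle(B,5.00) ∩ circle(D,6.00): a=-0.1710, h=4.9971
  candidates: C₊=(3.8266,5.5925) cross=15.741; C₋=(1.6855,-4.1696) cross=-15.741
  mode + wants cross > 0 → take C=(3.8266,5.5925) (cross=15.741)
ex = (C−B)/|BC| = (0.1807,0.9835); ey = (-0.9835,0.1807)
P = B + 2.75·ex + 3.28·ey = (0.1940,3.9723)

0.19 3.97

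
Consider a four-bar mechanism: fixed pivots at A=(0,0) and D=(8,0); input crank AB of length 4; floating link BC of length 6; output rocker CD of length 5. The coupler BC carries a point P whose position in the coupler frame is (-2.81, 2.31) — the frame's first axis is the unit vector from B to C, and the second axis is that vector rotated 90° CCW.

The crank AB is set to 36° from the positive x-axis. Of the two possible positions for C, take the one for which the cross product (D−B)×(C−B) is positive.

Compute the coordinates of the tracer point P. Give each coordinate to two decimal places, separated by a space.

A=(0,0), D=(8.00,0)
B = A + 4.00·(cos36°, sin36°) = (3.2361, 2.3511)
|BD| = 5.3125
circle(B,6.00) ∩ circle(D,5.00): a=3.6916, h=4.7300
  candidates: C₊=(8.6397,4.9589) cross=25.128; C₋=(4.4531,-3.5241) cross=-25.128
  mode + wants cross > 0 → take C=(8.6397,4.9589) (cross=25.128)
ex = (C−B)/|BC| = (0.9006,0.4346); ey = (-0.4346,0.9006)
P = B + -2.81·ex + 2.31·ey = (-0.2986,3.2102)

-0.30 3.21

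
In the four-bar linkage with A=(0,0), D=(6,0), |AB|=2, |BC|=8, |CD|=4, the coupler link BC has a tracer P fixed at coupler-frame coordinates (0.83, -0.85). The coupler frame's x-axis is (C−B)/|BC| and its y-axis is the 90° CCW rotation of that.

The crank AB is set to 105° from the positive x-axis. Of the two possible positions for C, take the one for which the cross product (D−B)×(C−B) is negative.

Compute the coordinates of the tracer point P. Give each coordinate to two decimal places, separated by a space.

A=(0,0), D=(6.00,0)
B = A + 2.00·(cos105°, sin105°) = (-0.5176, 1.9319)
|BD| = 6.7979
circle(B,8.00) ∩ circle(D,4.00): a=6.9295, h=3.9978
  candidates: C₊=(7.2622,3.7956) cross=27.177; C₋=(4.9900,-3.8704) cross=-27.177
  mode - wants cross < 0 → take C=(4.9900,-3.8704) (cross=-27.177)
ex = (C−B)/|BC| = (0.6885,-0.7253); ey = (0.7253,0.6885)
P = B + 0.83·ex + -0.85·ey = (-0.5627,0.7447)

-0.56 0.74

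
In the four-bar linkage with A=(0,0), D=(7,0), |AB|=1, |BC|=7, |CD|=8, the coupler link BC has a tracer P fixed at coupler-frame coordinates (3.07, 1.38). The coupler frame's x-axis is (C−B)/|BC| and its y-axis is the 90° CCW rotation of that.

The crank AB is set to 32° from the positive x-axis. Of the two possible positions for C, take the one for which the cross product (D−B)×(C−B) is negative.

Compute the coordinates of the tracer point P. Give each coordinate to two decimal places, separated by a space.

2.77 -2.23

A=(0,0), D=(7.00,0)
B = A + 1.00·(cos32°, sin32°) = (0.8480, 0.5299)
|BD| = 6.1747
circle(B,7.00) ∩ circle(D,8.00): a=1.8727, h=6.7448
  candidates: C₊=(3.2927,7.0892) cross=41.648; C₋=(2.1350,-6.3508) cross=-41.648
  mode - wants cross < 0 → take C=(2.1350,-6.3508) (cross=-41.648)
ex = (C−B)/|BC| = (0.1839,-0.9830); ey = (0.9830,0.1839)
P = B + 3.07·ex + 1.38·ey = (2.7690,-2.2340)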